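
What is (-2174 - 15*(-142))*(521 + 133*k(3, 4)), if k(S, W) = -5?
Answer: 6336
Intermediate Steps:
(-2174 - 15*(-142))*(521 + 133*k(3, 4)) = (-2174 - 15*(-142))*(521 + 133*(-5)) = (-2174 + 2130)*(521 - 665) = -44*(-144) = 6336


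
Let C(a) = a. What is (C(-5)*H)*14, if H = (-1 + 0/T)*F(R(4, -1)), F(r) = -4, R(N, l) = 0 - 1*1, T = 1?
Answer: -280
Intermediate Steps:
R(N, l) = -1 (R(N, l) = 0 - 1 = -1)
H = 4 (H = (-1 + 0/1)*(-4) = (-1 + 0*1)*(-4) = (-1 + 0)*(-4) = -1*(-4) = 4)
(C(-5)*H)*14 = -5*4*14 = -20*14 = -280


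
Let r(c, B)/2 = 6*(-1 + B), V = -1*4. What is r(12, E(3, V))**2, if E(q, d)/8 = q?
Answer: 76176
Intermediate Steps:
V = -4
E(q, d) = 8*q
r(c, B) = -12 + 12*B (r(c, B) = 2*(6*(-1 + B)) = 2*(-6 + 6*B) = -12 + 12*B)
r(12, E(3, V))**2 = (-12 + 12*(8*3))**2 = (-12 + 12*24)**2 = (-12 + 288)**2 = 276**2 = 76176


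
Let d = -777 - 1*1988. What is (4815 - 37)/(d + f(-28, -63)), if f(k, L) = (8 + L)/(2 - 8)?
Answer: -28668/16535 ≈ -1.7338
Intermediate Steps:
d = -2765 (d = -777 - 1988 = -2765)
f(k, L) = -4/3 - L/6 (f(k, L) = (8 + L)/(-6) = (8 + L)*(-⅙) = -4/3 - L/6)
(4815 - 37)/(d + f(-28, -63)) = (4815 - 37)/(-2765 + (-4/3 - ⅙*(-63))) = 4778/(-2765 + (-4/3 + 21/2)) = 4778/(-2765 + 55/6) = 4778/(-16535/6) = 4778*(-6/16535) = -28668/16535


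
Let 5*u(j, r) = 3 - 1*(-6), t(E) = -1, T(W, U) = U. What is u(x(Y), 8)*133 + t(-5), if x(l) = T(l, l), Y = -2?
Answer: 1192/5 ≈ 238.40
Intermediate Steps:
x(l) = l
u(j, r) = 9/5 (u(j, r) = (3 - 1*(-6))/5 = (3 + 6)/5 = (⅕)*9 = 9/5)
u(x(Y), 8)*133 + t(-5) = (9/5)*133 - 1 = 1197/5 - 1 = 1192/5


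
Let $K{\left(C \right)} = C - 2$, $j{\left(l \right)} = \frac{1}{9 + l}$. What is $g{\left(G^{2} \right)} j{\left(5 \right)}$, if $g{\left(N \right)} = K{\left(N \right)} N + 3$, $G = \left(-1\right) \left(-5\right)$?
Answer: $\frac{289}{7} \approx 41.286$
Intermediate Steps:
$G = 5$
$K{\left(C \right)} = -2 + C$
$g{\left(N \right)} = 3 + N \left(-2 + N\right)$ ($g{\left(N \right)} = \left(-2 + N\right) N + 3 = N \left(-2 + N\right) + 3 = 3 + N \left(-2 + N\right)$)
$g{\left(G^{2} \right)} j{\left(5 \right)} = \frac{3 + 5^{2} \left(-2 + 5^{2}\right)}{9 + 5} = \frac{3 + 25 \left(-2 + 25\right)}{14} = \left(3 + 25 \cdot 23\right) \frac{1}{14} = \left(3 + 575\right) \frac{1}{14} = 578 \cdot \frac{1}{14} = \frac{289}{7}$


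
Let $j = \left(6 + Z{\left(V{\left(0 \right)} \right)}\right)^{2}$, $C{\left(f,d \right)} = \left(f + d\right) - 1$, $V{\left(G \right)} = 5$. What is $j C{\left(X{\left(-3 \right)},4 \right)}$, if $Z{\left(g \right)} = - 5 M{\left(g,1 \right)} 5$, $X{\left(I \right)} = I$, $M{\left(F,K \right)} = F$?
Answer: $0$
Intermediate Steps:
$C{\left(f,d \right)} = -1 + d + f$ ($C{\left(f,d \right)} = \left(d + f\right) - 1 = -1 + d + f$)
$Z{\left(g \right)} = - 25 g$ ($Z{\left(g \right)} = - 5 g 5 = - 25 g$)
$j = 14161$ ($j = \left(6 - 125\right)^{2} = \left(-119\right)^{2} = 14161$)
$j C{\left(X{\left(-3 \right)},4 \right)} = 14161 \left(-1 + 4 - 3\right) = 14161 \cdot 0 = 0$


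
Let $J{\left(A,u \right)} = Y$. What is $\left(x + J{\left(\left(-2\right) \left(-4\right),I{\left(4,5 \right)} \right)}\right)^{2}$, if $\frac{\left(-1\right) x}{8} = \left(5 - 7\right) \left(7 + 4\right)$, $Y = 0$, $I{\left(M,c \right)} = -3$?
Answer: $30976$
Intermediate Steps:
$J{\left(A,u \right)} = 0$
$x = 176$ ($x = - 8 \left(5 - 7\right) \left(7 + 4\right) = - 8 \left(\left(-2\right) 11\right) = \left(-8\right) \left(-22\right) = 176$)
$\left(x + J{\left(\left(-2\right) \left(-4\right),I{\left(4,5 \right)} \right)}\right)^{2} = \left(176 + 0\right)^{2} = 176^{2} = 30976$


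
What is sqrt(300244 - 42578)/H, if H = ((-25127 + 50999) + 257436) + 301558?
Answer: sqrt(257666)/584866 ≈ 0.00086791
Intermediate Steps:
H = 584866 (H = (25872 + 257436) + 301558 = 283308 + 301558 = 584866)
sqrt(300244 - 42578)/H = sqrt(300244 - 42578)/584866 = sqrt(257666)*(1/584866) = sqrt(257666)/584866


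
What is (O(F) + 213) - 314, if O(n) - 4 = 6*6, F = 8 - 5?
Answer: -61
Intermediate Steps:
F = 3
O(n) = 40 (O(n) = 4 + 6*6 = 4 + 36 = 40)
(O(F) + 213) - 314 = (40 + 213) - 314 = 253 - 314 = -61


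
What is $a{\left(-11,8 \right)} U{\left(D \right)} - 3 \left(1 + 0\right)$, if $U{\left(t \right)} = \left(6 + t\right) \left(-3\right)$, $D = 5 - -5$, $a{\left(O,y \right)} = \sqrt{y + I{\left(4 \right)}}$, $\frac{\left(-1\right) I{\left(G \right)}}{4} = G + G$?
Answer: $-3 - 96 i \sqrt{6} \approx -3.0 - 235.15 i$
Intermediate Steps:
$I{\left(G \right)} = - 8 G$ ($I{\left(G \right)} = - 4 \left(G + G\right) = - 4 \cdot 2 G = - 8 G$)
$a{\left(O,y \right)} = \sqrt{-32 + y}$ ($a{\left(O,y \right)} = \sqrt{y - 32} = \sqrt{-32 + y}$)
$D = 10$ ($D = 5 + 5 = 10$)
$U{\left(t \right)} = -18 - 3 t$
$a{\left(-11,8 \right)} U{\left(D \right)} - 3 \left(1 + 0\right) = \sqrt{-32 + 8} \left(-18 - 30\right) - 3 \left(1 + 0\right) = \sqrt{-24} \left(-18 - 30\right) - 3 = 2 i \sqrt{6} \left(-48\right) - 3 = - 96 i \sqrt{6} - 3 = -3 - 96 i \sqrt{6}$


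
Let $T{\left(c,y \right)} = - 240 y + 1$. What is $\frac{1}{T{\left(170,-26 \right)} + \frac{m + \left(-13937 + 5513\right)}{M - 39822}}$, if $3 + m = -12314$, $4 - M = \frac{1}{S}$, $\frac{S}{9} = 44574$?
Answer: $\frac{2281946827}{14242818802165} \approx 0.00016022$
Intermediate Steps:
$S = 401166$ ($S = 9 \cdot 44574 = 401166$)
$M = \frac{1604663}{401166}$ ($M = 4 - \frac{1}{401166} = \frac{1604663}{401166} \approx 4.0$)
$m = -12317$ ($m = -3 - 12314 = -12317$)
$T{\left(c,y \right)} = 1 - 240 y$
$\frac{1}{T{\left(170,-26 \right)} + \frac{m + \left(-13937 + 5513\right)}{M - 39822}} = \frac{1}{\left(1 - -6240\right) + \frac{-12317 + \left(-13937 + 5513\right)}{\frac{1604663}{401166} - 39822}} = \frac{1}{\left(1 + 6240\right) + \frac{-12317 - 8424}{- \frac{15973627789}{401166}}} = \frac{1}{6241 - - \frac{1188654858}{2281946827}} = \frac{1}{6241 + \frac{1188654858}{2281946827}} = \frac{1}{\frac{14242818802165}{2281946827}} = \frac{2281946827}{14242818802165}$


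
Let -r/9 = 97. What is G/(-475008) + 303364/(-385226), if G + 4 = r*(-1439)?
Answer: -314018896415/91492715904 ≈ -3.4322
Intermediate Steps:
r = -873 (r = -9*97 = -873)
G = 1256243 (G = -4 - 873*(-1439) = -4 + 1256247 = 1256243)
G/(-475008) + 303364/(-385226) = 1256243/(-475008) + 303364/(-385226) = 1256243*(-1/475008) + 303364*(-1/385226) = -1256243/475008 - 151682/192613 = -314018896415/91492715904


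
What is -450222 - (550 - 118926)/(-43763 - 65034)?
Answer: -48982921310/108797 ≈ -4.5022e+5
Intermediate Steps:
-450222 - (550 - 118926)/(-43763 - 65034) = -450222 - (-118376)/(-108797) = -450222 - (-118376)*(-1)/108797 = -450222 - 1*118376/108797 = -450222 - 118376/108797 = -48982921310/108797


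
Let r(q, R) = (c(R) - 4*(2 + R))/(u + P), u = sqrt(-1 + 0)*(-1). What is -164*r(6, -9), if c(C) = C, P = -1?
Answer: 1558 - 1558*I ≈ 1558.0 - 1558.0*I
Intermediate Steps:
u = -I (u = sqrt(-1)*(-1) = I*(-1) = -I ≈ -1.0*I)
r(q, R) = (-1 + I)*(-8 - 3*R)/2 (r(q, R) = (R - 4*(2 + R))/(-I - 1) = (R + (-8 - 4*R))/(-1 - I) = (-8 - 3*R)*((-1 + I)/2) = (-1 + I)*(-8 - 3*R)/2)
-164*r(6, -9) = -82*(1 - I)*(8 + 3*(-9)) = -82*(1 - I)*(8 - 27) = -82*(1 - I)*(-19) = -164*(-19/2 + 19*I/2) = 1558 - 1558*I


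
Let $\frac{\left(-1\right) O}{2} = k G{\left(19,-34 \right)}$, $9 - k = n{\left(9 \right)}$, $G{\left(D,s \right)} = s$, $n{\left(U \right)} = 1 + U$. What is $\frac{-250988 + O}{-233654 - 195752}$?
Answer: $\frac{125528}{214703} \approx 0.58466$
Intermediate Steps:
$k = -1$ ($k = 9 - \left(1 + 9\right) = 9 - 10 = -1$)
$O = -68$ ($O = - 2 \left(\left(-1\right) \left(-34\right)\right) = \left(-2\right) 34 = -68$)
$\frac{-250988 + O}{-233654 - 195752} = \frac{-250988 - 68}{-233654 - 195752} = - \frac{251056}{-429406} = \left(-251056\right) \left(- \frac{1}{429406}\right) = \frac{125528}{214703}$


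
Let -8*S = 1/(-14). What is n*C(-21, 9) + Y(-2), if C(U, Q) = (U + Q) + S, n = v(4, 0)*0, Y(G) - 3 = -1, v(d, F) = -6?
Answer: 2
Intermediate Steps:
Y(G) = 2 (Y(G) = 3 - 1 = 2)
S = 1/112 (S = -⅛/(-14) = -⅛*(-1/14) = 1/112 ≈ 0.0089286)
n = 0 (n = -6*0 = 0)
C(U, Q) = 1/112 + Q + U (C(U, Q) = (U + Q) + 1/112 = (Q + U) + 1/112 = 1/112 + Q + U)
n*C(-21, 9) + Y(-2) = 0*(1/112 + 9 - 21) + 2 = 0*(-1343/112) + 2 = 0 + 2 = 2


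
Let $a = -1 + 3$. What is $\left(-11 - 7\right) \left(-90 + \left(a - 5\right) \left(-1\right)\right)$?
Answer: $1566$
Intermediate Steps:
$a = 2$
$\left(-11 - 7\right) \left(-90 + \left(a - 5\right) \left(-1\right)\right) = \left(-11 - 7\right) \left(-90 + \left(2 - 5\right) \left(-1\right)\right) = \left(-11 - 7\right) \left(-90 - -3\right) = - 18 \left(-90 + 3\right) = \left(-18\right) \left(-87\right) = 1566$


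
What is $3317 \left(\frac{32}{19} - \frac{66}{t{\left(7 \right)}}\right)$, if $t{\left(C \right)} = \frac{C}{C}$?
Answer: $- \frac{4053374}{19} \approx -2.1334 \cdot 10^{5}$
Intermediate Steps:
$t{\left(C \right)} = 1$
$3317 \left(\frac{32}{19} - \frac{66}{t{\left(7 \right)}}\right) = 3317 \left(\frac{32}{19} - \frac{66}{1}\right) = 3317 \left(32 \cdot \frac{1}{19} - 66\right) = 3317 \left(\frac{32}{19} - 66\right) = 3317 \left(- \frac{1222}{19}\right) = - \frac{4053374}{19}$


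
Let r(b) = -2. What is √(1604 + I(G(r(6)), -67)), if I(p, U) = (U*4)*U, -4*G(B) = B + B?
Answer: 2*√4890 ≈ 139.86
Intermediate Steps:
G(B) = -B/2 (G(B) = -(B + B)/4 = -B/2)
I(p, U) = 4*U² (I(p, U) = (4*U)*U = 4*U²)
√(1604 + I(G(r(6)), -67)) = √(1604 + 4*(-67)²) = √(1604 + 4*4489) = √(1604 + 17956) = √19560 = 2*√4890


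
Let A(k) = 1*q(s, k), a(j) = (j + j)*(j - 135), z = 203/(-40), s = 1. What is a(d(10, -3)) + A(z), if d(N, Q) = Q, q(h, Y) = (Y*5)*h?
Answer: 6421/8 ≈ 802.63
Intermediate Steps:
z = -203/40 (z = 203*(-1/40) = -203/40 ≈ -5.0750)
q(h, Y) = 5*Y*h (q(h, Y) = (5*Y)*h = 5*Y*h)
a(j) = 2*j*(-135 + j) (a(j) = (2*j)*(-135 + j) = 2*j*(-135 + j))
A(k) = 5*k (A(k) = 1*(5*k*1) = 1*(5*k) = 5*k)
a(d(10, -3)) + A(z) = 2*(-3)*(-135 - 3) + 5*(-203/40) = 2*(-3)*(-138) - 203/8 = 828 - 203/8 = 6421/8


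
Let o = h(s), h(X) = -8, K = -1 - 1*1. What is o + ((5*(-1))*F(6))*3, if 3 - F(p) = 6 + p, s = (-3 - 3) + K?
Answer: 127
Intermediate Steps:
K = -2 (K = -1 - 1 = -2)
s = -8 (s = (-3 - 3) - 2 = -6 - 2 = -8)
o = -8
F(p) = -3 - p (F(p) = 3 - (6 + p) = 3 + (-6 - p) = -3 - p)
o + ((5*(-1))*F(6))*3 = -8 + ((5*(-1))*(-3 - 1*6))*3 = -8 - 5*(-3 - 6)*3 = -8 - 5*(-9)*3 = -8 + 45*3 = -8 + 135 = 127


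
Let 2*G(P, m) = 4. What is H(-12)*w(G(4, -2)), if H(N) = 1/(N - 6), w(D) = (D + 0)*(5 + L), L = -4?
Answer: -⅑ ≈ -0.11111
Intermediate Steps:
G(P, m) = 2 (G(P, m) = (½)*4 = 2)
w(D) = D (w(D) = (D + 0)*(5 - 4) = D*1 = D)
H(N) = 1/(-6 + N)
H(-12)*w(G(4, -2)) = 2/(-6 - 12) = 2/(-18) = -1/18*2 = -⅑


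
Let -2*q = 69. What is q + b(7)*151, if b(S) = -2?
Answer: -673/2 ≈ -336.50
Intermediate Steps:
q = -69/2 (q = -1/2*69 = -69/2 ≈ -34.500)
q + b(7)*151 = -69/2 - 2*151 = -69/2 - 302 = -673/2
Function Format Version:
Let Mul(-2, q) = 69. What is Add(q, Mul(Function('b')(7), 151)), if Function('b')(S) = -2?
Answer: Rational(-673, 2) ≈ -336.50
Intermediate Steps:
q = Rational(-69, 2) (q = Mul(Rational(-1, 2), 69) = Rational(-69, 2) ≈ -34.500)
Add(q, Mul(Function('b')(7), 151)) = Add(Rational(-69, 2), Mul(-2, 151)) = Add(Rational(-69, 2), -302) = Rational(-673, 2)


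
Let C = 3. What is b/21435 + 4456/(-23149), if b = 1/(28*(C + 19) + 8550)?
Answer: -875484600611/4548158338290 ≈ -0.19249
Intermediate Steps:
b = 1/9166 (b = 1/(28*(3 + 19) + 8550) = 1/(28*22 + 8550) = 1/(616 + 8550) = 1/9166 ≈ 0.00010910)
b/21435 + 4456/(-23149) = (1/9166)/21435 + 4456/(-23149) = (1/9166)*(1/21435) + 4456*(-1/23149) = 1/196473210 - 4456/23149 = -875484600611/4548158338290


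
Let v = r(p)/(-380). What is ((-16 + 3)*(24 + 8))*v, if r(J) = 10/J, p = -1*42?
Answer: -104/399 ≈ -0.26065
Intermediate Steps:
p = -42
v = 1/1596 (v = (10/(-42))/(-380) = (10*(-1/42))*(-1/380) = -5/21*(-1/380) = 1/1596 ≈ 0.00062657)
((-16 + 3)*(24 + 8))*v = ((-16 + 3)*(24 + 8))*(1/1596) = -13*32*(1/1596) = -416*1/1596 = -104/399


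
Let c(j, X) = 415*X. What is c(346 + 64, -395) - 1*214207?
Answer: -378132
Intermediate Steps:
c(346 + 64, -395) - 1*214207 = 415*(-395) - 1*214207 = -163925 - 214207 = -378132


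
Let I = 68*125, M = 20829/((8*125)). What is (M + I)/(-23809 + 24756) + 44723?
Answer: 42361201829/947000 ≈ 44732.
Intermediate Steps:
M = 20829/1000 ≈ 20.829
I = 8500
(M + I)/(-23809 + 24756) + 44723 = (20829/1000 + 8500)/(-23809 + 24756) + 44723 = (8520829/1000)/947 + 44723 = (8520829/1000)*(1/947) + 44723 = 8520829/947000 + 44723 = 42361201829/947000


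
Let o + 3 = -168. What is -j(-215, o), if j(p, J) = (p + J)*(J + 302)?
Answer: 50566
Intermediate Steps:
o = -171 (o = -3 - 168 = -171)
j(p, J) = (302 + J)*(J + p) (j(p, J) = (J + p)*(302 + J) = (302 + J)*(J + p))
-j(-215, o) = -((-171)² + 302*(-171) + 302*(-215) - 171*(-215)) = -(29241 - 51642 - 64930 + 36765) = -1*(-50566) = 50566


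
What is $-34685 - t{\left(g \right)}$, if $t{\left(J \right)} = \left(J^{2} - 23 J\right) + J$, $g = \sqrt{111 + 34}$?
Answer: $-34830 + 22 \sqrt{145} \approx -34565.0$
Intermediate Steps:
$g = \sqrt{145} \approx 12.042$
$t{\left(J \right)} = J^{2} - 22 J$
$-34685 - t{\left(g \right)} = -34685 - \sqrt{145} \left(-22 + \sqrt{145}\right)$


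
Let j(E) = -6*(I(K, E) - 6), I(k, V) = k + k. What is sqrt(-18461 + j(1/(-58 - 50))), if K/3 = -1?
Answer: I*sqrt(18389) ≈ 135.61*I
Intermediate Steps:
K = -3 (K = 3*(-1) = -3)
I(k, V) = 2*k
j(E) = 72 (j(E) = -6*(2*(-3) - 6) = -6*(-6 - 6) = -6*(-12) = 72)
sqrt(-18461 + j(1/(-58 - 50))) = sqrt(-18461 + 72) = sqrt(-18389) = I*sqrt(18389)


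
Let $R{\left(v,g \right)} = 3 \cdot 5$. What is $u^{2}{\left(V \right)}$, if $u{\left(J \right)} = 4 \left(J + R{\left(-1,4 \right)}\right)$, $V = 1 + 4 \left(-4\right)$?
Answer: $0$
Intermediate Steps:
$R{\left(v,g \right)} = 15$
$V = -15$ ($V = 1 - 16 = -15$)
$u{\left(J \right)} = 60 + 4 J$ ($u{\left(J \right)} = 4 \left(J + 15\right) = 4 \left(15 + J\right) = 60 + 4 J$)
$u^{2}{\left(V \right)} = \left(60 + 4 \left(-15\right)\right)^{2} = \left(60 - 60\right)^{2} = 0^{2} = 0$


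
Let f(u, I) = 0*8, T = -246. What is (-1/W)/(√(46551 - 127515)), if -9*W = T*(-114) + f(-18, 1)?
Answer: -I*√2249/42047304 ≈ -1.1279e-6*I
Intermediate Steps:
f(u, I) = 0
W = -3116 (W = -(-246*(-114) + 0)/9 = -(28044 + 0)/9 = -⅑*28044 = -3116)
(-1/W)/(√(46551 - 127515)) = (-1/(-3116))/(√(46551 - 127515)) = (-1*(-1/3116))/(√(-80964)) = 1/(3116*((6*I*√2249))) = (-I*√2249/13494)/3116 = -I*√2249/42047304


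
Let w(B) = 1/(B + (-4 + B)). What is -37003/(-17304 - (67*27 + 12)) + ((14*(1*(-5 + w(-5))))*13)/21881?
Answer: 792010268/418474125 ≈ 1.8926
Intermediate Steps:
w(B) = 1/(-4 + 2*B)
-37003/(-17304 - (67*27 + 12)) + ((14*(1*(-5 + w(-5))))*13)/21881 = -37003/(-17304 - (67*27 + 12)) + ((14*(1*(-5 + 1/(2*(-2 - 5)))))*13)/21881 = -37003/(-17304 - (1809 + 12)) + ((14*(1*(-5 + (½)/(-7))))*13)*(1/21881) = -37003/(-17304 - 1*1821) + ((14*(1*(-5 + (½)*(-⅐))))*13)*(1/21881) = -37003/(-17304 - 1821) + ((14*(1*(-5 - 1/14)))*13)*(1/21881) = -37003/(-19125) + ((14*(1*(-71/14)))*13)*(1/21881) = -37003*(-1/19125) + ((14*(-71/14))*13)*(1/21881) = 37003/19125 - 71*13*(1/21881) = 37003/19125 - 923*1/21881 = 37003/19125 - 923/21881 = 792010268/418474125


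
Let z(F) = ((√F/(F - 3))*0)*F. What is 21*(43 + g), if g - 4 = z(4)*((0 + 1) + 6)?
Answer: 987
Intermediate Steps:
z(F) = 0 (z(F) = ((√F/(-3 + F))*0)*F = 0*F = 0)
g = 4 (g = 4 + 0*((0 + 1) + 6) = 4 + 0*(1 + 6) = 4 + 0*7 = 4 + 0 = 4)
21*(43 + g) = 21*(43 + 4) = 21*47 = 987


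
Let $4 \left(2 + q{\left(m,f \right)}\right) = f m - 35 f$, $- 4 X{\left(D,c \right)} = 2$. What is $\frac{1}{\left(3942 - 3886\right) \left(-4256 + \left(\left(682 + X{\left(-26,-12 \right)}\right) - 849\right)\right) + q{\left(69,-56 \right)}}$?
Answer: $- \frac{1}{248194} \approx -4.0291 \cdot 10^{-6}$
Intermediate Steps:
$X{\left(D,c \right)} = - \frac{1}{2}$ ($X{\left(D,c \right)} = \left(- \frac{1}{4}\right) 2 = - \frac{1}{2}$)
$q{\left(m,f \right)} = -2 - \frac{35 f}{4} + \frac{f m}{4}$ ($q{\left(m,f \right)} = -2 + \frac{f m - 35 f}{4} = -2 + \frac{- 35 f + f m}{4} = -2 + \left(- \frac{35 f}{4} + \frac{f m}{4}\right) = -2 - \frac{35 f}{4} + \frac{f m}{4}$)
$\frac{1}{\left(3942 - 3886\right) \left(-4256 + \left(\left(682 + X{\left(-26,-12 \right)}\right) - 849\right)\right) + q{\left(69,-56 \right)}} = \frac{1}{\left(3942 - 3886\right) \left(-4256 + \left(\left(682 - \frac{1}{2}\right) - 849\right)\right) - \left(-488 + 966\right)} = \frac{1}{56 \left(-4256 + \left(\frac{1363}{2} - 849\right)\right) - 478} = \frac{1}{56 \left(-4256 - \frac{335}{2}\right) - 478} = \frac{1}{56 \left(- \frac{8847}{2}\right) - 478} = \frac{1}{-247716 - 478} = \frac{1}{-248194} = - \frac{1}{248194}$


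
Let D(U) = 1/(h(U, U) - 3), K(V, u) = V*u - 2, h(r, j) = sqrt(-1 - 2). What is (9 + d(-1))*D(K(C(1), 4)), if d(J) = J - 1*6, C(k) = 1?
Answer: -1/2 - I*sqrt(3)/6 ≈ -0.5 - 0.28868*I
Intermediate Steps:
d(J) = -6 + J (d(J) = J - 6 = -6 + J)
h(r, j) = I*sqrt(3) (h(r, j) = sqrt(-3) = I*sqrt(3))
K(V, u) = -2 + V*u
D(U) = 1/(-3 + I*sqrt(3)) (D(U) = 1/(I*sqrt(3) - 3) = 1/(-3 + I*sqrt(3)))
(9 + d(-1))*D(K(C(1), 4)) = (9 + (-6 - 1))*(-1/4 - I*sqrt(3)/12) = (9 - 7)*(-1/4 - I*sqrt(3)/12) = 2*(-1/4 - I*sqrt(3)/12) = -1/2 - I*sqrt(3)/6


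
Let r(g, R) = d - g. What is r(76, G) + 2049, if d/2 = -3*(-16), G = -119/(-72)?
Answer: 2069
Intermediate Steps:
G = 119/72 (G = -119*(-1/72) = 119/72 ≈ 1.6528)
d = 96 (d = 2*(-3*(-16)) = 2*48 = 96)
r(g, R) = 96 - g
r(76, G) + 2049 = (96 - 1*76) + 2049 = (96 - 76) + 2049 = 20 + 2049 = 2069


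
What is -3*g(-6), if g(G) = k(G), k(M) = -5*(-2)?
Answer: -30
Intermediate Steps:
k(M) = 10
g(G) = 10
-3*g(-6) = -3*10 = -30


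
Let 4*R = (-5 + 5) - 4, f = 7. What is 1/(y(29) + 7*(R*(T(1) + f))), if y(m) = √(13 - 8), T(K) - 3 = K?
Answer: -77/5924 - √5/5924 ≈ -0.013375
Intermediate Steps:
T(K) = 3 + K
R = -1 (R = ((-5 + 5) - 4)/4 = (0 - 4)/4 = (¼)*(-4) = -1)
y(m) = √5
1/(y(29) + 7*(R*(T(1) + f))) = 1/(√5 + 7*(-((3 + 1) + 7))) = 1/(√5 + 7*(-(4 + 7))) = 1/(√5 + 7*(-1*11)) = 1/(√5 + 7*(-11)) = 1/(√5 - 77) = 1/(-77 + √5)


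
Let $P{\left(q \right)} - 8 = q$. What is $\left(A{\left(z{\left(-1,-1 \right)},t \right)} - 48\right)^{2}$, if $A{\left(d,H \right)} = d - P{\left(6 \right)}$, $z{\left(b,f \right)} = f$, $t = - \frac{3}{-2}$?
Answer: $3969$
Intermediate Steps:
$P{\left(q \right)} = 8 + q$
$t = \frac{3}{2}$ ($t = \left(-3\right) \left(- \frac{1}{2}\right) = \frac{3}{2} \approx 1.5$)
$A{\left(d,H \right)} = -14 + d$ ($A{\left(d,H \right)} = d - \left(8 + 6\right) = d - 14 = -14 + d$)
$\left(A{\left(z{\left(-1,-1 \right)},t \right)} - 48\right)^{2} = \left(\left(-14 - 1\right) - 48\right)^{2} = \left(-15 - 48\right)^{2} = \left(-63\right)^{2} = 3969$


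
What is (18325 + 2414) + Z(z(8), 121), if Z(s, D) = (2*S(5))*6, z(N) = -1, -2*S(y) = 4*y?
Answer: 20619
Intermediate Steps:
S(y) = -2*y
Z(s, D) = -120 (Z(s, D) = (2*(-2*5))*6 = (2*(-10))*6 = -20*6 = -120)
(18325 + 2414) + Z(z(8), 121) = (18325 + 2414) - 120 = 20739 - 120 = 20619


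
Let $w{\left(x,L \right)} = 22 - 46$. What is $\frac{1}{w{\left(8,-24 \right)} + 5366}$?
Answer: $\frac{1}{5342} \approx 0.0001872$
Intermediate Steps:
$w{\left(x,L \right)} = -24$ ($w{\left(x,L \right)} = 22 - 46 = -24$)
$\frac{1}{w{\left(8,-24 \right)} + 5366} = \frac{1}{-24 + 5366} = \frac{1}{5342}$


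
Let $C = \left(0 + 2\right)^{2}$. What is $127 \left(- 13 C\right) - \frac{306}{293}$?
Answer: $- \frac{1935278}{293} \approx -6605.0$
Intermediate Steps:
$C = 4$ ($C = 2^{2} = 4$)
$127 \left(- 13 C\right) - \frac{306}{293} = 127 \left(\left(-13\right) 4\right) - \frac{306}{293} = 127 \left(-52\right) - \frac{306}{293} = -6604 - \frac{306}{293} = - \frac{1935278}{293}$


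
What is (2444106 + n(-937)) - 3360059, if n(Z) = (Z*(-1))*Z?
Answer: -1793922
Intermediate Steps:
n(Z) = -Z² (n(Z) = (-Z)*Z = -Z²)
(2444106 + n(-937)) - 3360059 = (2444106 - 1*(-937)²) - 3360059 = (2444106 - 1*877969) - 3360059 = (2444106 - 877969) - 3360059 = 1566137 - 3360059 = -1793922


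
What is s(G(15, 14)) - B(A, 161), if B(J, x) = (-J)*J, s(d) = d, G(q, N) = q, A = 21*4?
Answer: 7071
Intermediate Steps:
A = 84
B(J, x) = -J²
s(G(15, 14)) - B(A, 161) = 15 - (-1)*84² = 15 - (-1)*7056 = 15 - 1*(-7056) = 15 + 7056 = 7071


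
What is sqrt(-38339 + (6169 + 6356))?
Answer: I*sqrt(25814) ≈ 160.67*I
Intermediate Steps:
sqrt(-38339 + (6169 + 6356)) = sqrt(-38339 + 12525) = sqrt(-25814) = I*sqrt(25814)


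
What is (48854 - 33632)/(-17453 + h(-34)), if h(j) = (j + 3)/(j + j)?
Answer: -345032/395591 ≈ -0.87219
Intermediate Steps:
h(j) = (3 + j)/(2*j) (h(j) = (3 + j)/((2*j)) = (3 + j)*(1/(2*j)) = (3 + j)/(2*j))
(48854 - 33632)/(-17453 + h(-34)) = (48854 - 33632)/(-17453 + (½)*(3 - 34)/(-34)) = 15222/(-17453 + (½)*(-1/34)*(-31)) = 15222/(-17453 + 31/68) = 15222/(-1186773/68) = 15222*(-68/1186773) = -345032/395591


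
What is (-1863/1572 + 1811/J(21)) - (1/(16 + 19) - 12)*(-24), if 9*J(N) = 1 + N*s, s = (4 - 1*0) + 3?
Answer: -30259752/169645 ≈ -178.37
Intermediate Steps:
s = 7 (s = (4 + 0) + 3 = 4 + 3 = 7)
J(N) = 1/9 + 7*N/9 (J(N) = (1 + N*7)/9 = (1 + 7*N)/9 = 1/9 + 7*N/9)
(-1863/1572 + 1811/J(21)) - (1/(16 + 19) - 12)*(-24) = (-1863/1572 + 1811/(1/9 + (7/9)*21)) - (1/(16 + 19) - 12)*(-24) = (-1863*1/1572 + 1811/(1/9 + 49/3)) - (1/35 - 12)*(-24) = (-621/524 + 1811/(148/9)) - (1/35 - 12)*(-24) = (-621/524 + 1811*(9/148)) - (-419)*(-24)/35 = (-621/524 + 16299/148) - 1*10056/35 = 528048/4847 - 10056/35 = -30259752/169645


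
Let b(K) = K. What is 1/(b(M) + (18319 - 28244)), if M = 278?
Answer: -1/9647 ≈ -0.00010366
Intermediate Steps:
1/(b(M) + (18319 - 28244)) = 1/(278 + (18319 - 28244)) = 1/(278 - 9925) = 1/(-9647) = -1/9647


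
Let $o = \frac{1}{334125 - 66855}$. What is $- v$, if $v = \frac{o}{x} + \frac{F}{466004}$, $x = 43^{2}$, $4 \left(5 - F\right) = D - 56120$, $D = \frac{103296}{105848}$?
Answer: $- \frac{45883305257630017}{1523489421885460260} \approx -0.030117$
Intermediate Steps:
$o = \frac{1}{267270} \approx 3.7415 \cdot 10^{-6}$
$D = \frac{12912}{13231}$ ($D = 103296 \cdot \frac{1}{105848} = \frac{12912}{13231} \approx 0.97589$)
$F = \frac{185693857}{13231}$ ($F = 5 - \frac{\frac{12912}{13231} - 56120}{4} = 5 - - \frac{185627702}{13231} = 5 + \frac{185627702}{13231} = \frac{185693857}{13231} \approx 14035.0$)
$x = 1849$
$v = \frac{45883305257630017}{1523489421885460260}$ ($v = \frac{1}{267270 \cdot 1849} + \frac{185693857}{13231 \cdot 466004} = \frac{1}{267270} \cdot \frac{1}{1849} + \frac{185693857}{13231} \cdot \frac{1}{466004} = \frac{1}{494182230} + \frac{185693857}{6165698924} = \frac{45883305257630017}{1523489421885460260} \approx 0.030117$)
$- v = \left(-1\right) \frac{45883305257630017}{1523489421885460260} = - \frac{45883305257630017}{1523489421885460260}$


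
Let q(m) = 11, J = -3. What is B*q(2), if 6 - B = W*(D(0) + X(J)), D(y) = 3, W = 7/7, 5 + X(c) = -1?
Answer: 99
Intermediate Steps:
X(c) = -6 (X(c) = -5 - 1 = -6)
W = 1 (W = 7*(1/7) = 1)
B = 9 (B = 6 - (3 - 6) = 6 - (-3) = 6 - 1*(-3) = 6 + 3 = 9)
B*q(2) = 9*11 = 99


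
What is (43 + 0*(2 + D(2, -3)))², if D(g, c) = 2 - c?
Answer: 1849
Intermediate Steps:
(43 + 0*(2 + D(2, -3)))² = (43 + 0*(2 + (2 - 1*(-3))))² = (43 + 0*(2 + (2 + 3)))² = (43 + 0*(2 + 5))² = (43 + 0*7)² = (43 + 0)² = 43² = 1849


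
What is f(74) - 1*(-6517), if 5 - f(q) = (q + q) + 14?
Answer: 6360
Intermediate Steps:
f(q) = -9 - 2*q (f(q) = 5 - ((q + q) + 14) = 5 - (2*q + 14) = 5 - (14 + 2*q) = 5 + (-14 - 2*q) = -9 - 2*q)
f(74) - 1*(-6517) = (-9 - 2*74) - 1*(-6517) = (-9 - 148) + 6517 = -157 + 6517 = 6360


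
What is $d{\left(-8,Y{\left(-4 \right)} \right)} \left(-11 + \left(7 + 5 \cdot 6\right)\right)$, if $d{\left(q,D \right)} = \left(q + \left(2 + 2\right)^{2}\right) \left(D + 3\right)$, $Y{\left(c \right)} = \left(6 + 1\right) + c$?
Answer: $1248$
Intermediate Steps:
$Y{\left(c \right)} = 7 + c$
$d{\left(q,D \right)} = \left(3 + D\right) \left(16 + q\right)$ ($d{\left(q,D \right)} = \left(q + 4^{2}\right) \left(3 + D\right) = \left(q + 16\right) \left(3 + D\right) = \left(16 + q\right) \left(3 + D\right) = \left(3 + D\right) \left(16 + q\right)$)
$d{\left(-8,Y{\left(-4 \right)} \right)} \left(-11 + \left(7 + 5 \cdot 6\right)\right) = \left(48 + 3 \left(-8\right) + 16 \left(7 - 4\right) + \left(7 - 4\right) \left(-8\right)\right) \left(-11 + \left(7 + 5 \cdot 6\right)\right) = \left(48 - 24 + 16 \cdot 3 + 3 \left(-8\right)\right) \left(-11 + \left(7 + 30\right)\right) = \left(48 - 24 + 48 - 24\right) \left(-11 + 37\right) = 48 \cdot 26 = 1248$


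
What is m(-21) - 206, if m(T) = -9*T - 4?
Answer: -21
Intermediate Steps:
m(T) = -4 - 9*T
m(-21) - 206 = (-4 - 9*(-21)) - 206 = (-4 + 189) - 206 = 185 - 206 = -21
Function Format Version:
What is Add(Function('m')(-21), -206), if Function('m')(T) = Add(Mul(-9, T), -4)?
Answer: -21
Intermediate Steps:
Function('m')(T) = Add(-4, Mul(-9, T))
Add(Function('m')(-21), -206) = Add(Add(-4, Mul(-9, -21)), -206) = Add(Add(-4, 189), -206) = Add(185, -206) = -21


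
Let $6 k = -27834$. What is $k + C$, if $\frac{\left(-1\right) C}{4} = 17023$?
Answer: $-72731$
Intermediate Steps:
$C = -68092$ ($C = \left(-4\right) 17023 = -68092$)
$k = -4639$ ($k = \frac{1}{6} \left(-27834\right) = -4639$)
$k + C = -4639 - 68092 = -72731$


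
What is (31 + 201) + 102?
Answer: 334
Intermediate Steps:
(31 + 201) + 102 = 232 + 102 = 334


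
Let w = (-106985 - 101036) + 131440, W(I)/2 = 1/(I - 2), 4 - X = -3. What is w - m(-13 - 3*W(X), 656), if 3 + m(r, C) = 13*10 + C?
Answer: -77364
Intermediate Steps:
X = 7 (X = 4 - 1*(-3) = 4 + 3 = 7)
W(I) = 2/(-2 + I) (W(I) = 2/(I - 2) = 2/(-2 + I))
m(r, C) = 127 + C (m(r, C) = -3 + (13*10 + C) = -3 + (130 + C) = 127 + C)
w = -76581 (w = -208021 + 131440 = -76581)
w - m(-13 - 3*W(X), 656) = -76581 - (127 + 656) = -76581 - 1*783 = -76581 - 783 = -77364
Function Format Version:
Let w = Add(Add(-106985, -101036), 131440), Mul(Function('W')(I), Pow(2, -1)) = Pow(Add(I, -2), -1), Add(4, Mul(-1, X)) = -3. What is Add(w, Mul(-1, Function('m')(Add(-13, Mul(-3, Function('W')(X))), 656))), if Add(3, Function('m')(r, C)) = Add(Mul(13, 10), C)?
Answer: -77364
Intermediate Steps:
X = 7 (X = Add(4, Mul(-1, -3)) = Add(4, 3) = 7)
Function('W')(I) = Mul(2, Pow(Add(-2, I), -1)) (Function('W')(I) = Mul(2, Pow(Add(I, -2), -1)) = Mul(2, Pow(Add(-2, I), -1)))
Function('m')(r, C) = Add(127, C) (Function('m')(r, C) = Add(-3, Add(Mul(13, 10), C)) = Add(-3, Add(130, C)) = Add(127, C))
w = -76581 (w = Add(-208021, 131440) = -76581)
Add(w, Mul(-1, Function('m')(Add(-13, Mul(-3, Function('W')(X))), 656))) = Add(-76581, Mul(-1, Add(127, 656))) = Add(-76581, Mul(-1, 783)) = Add(-76581, -783) = -77364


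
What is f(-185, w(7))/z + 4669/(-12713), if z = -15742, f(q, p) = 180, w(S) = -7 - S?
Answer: -37893869/100064023 ≈ -0.37870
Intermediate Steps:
f(-185, w(7))/z + 4669/(-12713) = 180/(-15742) + 4669/(-12713) = 180*(-1/15742) + 4669*(-1/12713) = -90/7871 - 4669/12713 = -37893869/100064023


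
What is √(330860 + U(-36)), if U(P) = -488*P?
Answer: 2*√87107 ≈ 590.28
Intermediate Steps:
√(330860 + U(-36)) = √(330860 - 488*(-36)) = √(330860 + 17568) = √348428 = 2*√87107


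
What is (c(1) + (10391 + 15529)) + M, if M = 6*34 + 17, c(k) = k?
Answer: 26142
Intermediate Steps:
M = 221 (M = 204 + 17 = 221)
(c(1) + (10391 + 15529)) + M = (1 + (10391 + 15529)) + 221 = (1 + 25920) + 221 = 25921 + 221 = 26142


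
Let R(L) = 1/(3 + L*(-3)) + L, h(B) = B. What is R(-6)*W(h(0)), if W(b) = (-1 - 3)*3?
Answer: 500/7 ≈ 71.429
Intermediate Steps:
W(b) = -12 (W(b) = -4*3 = -12)
R(L) = L + 1/(3 - 3*L) (R(L) = 1/(3 - 3*L) + L = L + 1/(3 - 3*L))
R(-6)*W(h(0)) = ((-1/3 + (-6)**2 - 1*(-6))/(-1 - 6))*(-12) = ((-1/3 + 36 + 6)/(-7))*(-12) = -1/7*125/3*(-12) = -125/21*(-12) = 500/7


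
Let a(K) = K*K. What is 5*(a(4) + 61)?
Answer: 385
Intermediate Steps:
a(K) = K²
5*(a(4) + 61) = 5*(4² + 61) = 5*(16 + 61) = 5*77 = 385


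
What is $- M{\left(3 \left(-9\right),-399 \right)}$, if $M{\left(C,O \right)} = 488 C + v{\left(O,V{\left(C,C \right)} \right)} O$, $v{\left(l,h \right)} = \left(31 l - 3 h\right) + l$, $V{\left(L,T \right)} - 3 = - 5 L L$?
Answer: $-721782$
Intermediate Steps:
$V{\left(L,T \right)} = 3 - 5 L^{2}$ ($V{\left(L,T \right)} = 3 + - 5 L L = 3 - 5 L^{2}$)
$v{\left(l,h \right)} = - 3 h + 32 l$ ($v{\left(l,h \right)} = \left(- 3 h + 31 l\right) + l = - 3 h + 32 l$)
$M{\left(C,O \right)} = 488 C + O \left(-9 + 15 C^{2} + 32 O\right)$ ($M{\left(C,O \right)} = 488 C + \left(- 3 \left(3 - 5 C^{2}\right) + 32 O\right) O = 488 C + \left(\left(-9 + 15 C^{2}\right) + 32 O\right) O = 488 C + \left(-9 + 15 C^{2} + 32 O\right) O = 488 C + O \left(-9 + 15 C^{2} + 32 O\right)$)
$- M{\left(3 \left(-9\right),-399 \right)} = - (488 \cdot 3 \left(-9\right) - 399 \left(-9 + 15 \left(3 \left(-9\right)\right)^{2} + 32 \left(-399\right)\right)) = - (488 \left(-27\right) - 399 \left(-9 + 15 \left(-27\right)^{2} - 12768\right)) = - (-13176 - 399 \left(-9 + 15 \cdot 729 - 12768\right)) = - (-13176 - 399 \left(-9 + 10935 - 12768\right)) = - (-13176 - -734958) = - (-13176 + 734958) = \left(-1\right) 721782 = -721782$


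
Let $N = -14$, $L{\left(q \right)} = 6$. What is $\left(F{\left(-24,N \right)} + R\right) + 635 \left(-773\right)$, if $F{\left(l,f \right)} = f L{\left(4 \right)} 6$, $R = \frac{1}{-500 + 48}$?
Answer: $- \frac{222094269}{452} \approx -4.9136 \cdot 10^{5}$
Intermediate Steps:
$R = - \frac{1}{452}$ ($R = \frac{1}{-452} = - \frac{1}{452} \approx -0.0022124$)
$F{\left(l,f \right)} = 36 f$ ($F{\left(l,f \right)} = f 6 \cdot 6 = 6 f 6 = 36 f$)
$\left(F{\left(-24,N \right)} + R\right) + 635 \left(-773\right) = \left(36 \left(-14\right) - \frac{1}{452}\right) + 635 \left(-773\right) = \left(-504 - \frac{1}{452}\right) - 490855 = - \frac{227809}{452} - 490855 = - \frac{222094269}{452}$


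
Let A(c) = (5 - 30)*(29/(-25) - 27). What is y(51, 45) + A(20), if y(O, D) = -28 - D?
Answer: 631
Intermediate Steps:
A(c) = 704 (A(c) = -25*(29*(-1/25) - 27) = -25*(-29/25 - 27) = -25*(-704/25) = 704)
y(51, 45) + A(20) = (-28 - 1*45) + 704 = (-28 - 45) + 704 = -73 + 704 = 631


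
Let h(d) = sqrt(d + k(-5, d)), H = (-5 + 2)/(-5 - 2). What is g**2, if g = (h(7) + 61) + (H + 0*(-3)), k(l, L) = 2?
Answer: 203401/49 ≈ 4151.0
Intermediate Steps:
H = 3/7 (H = -3/(-7) = -3*(-1/7) = 3/7 ≈ 0.42857)
h(d) = sqrt(2 + d) (h(d) = sqrt(d + 2) = sqrt(2 + d))
g = 451/7 (g = (sqrt(2 + 7) + 61) + (3/7 + 0*(-3)) = (sqrt(9) + 61) + (3/7 + 0) = (3 + 61) + 3/7 = 64 + 3/7 = 451/7 ≈ 64.429)
g**2 = (451/7)**2 = 203401/49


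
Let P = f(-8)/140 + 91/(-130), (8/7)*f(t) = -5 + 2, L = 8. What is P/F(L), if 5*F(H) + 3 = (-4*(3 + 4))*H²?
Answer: 23/11488 ≈ 0.0020021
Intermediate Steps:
f(t) = -21/8 (f(t) = 7*(-5 + 2)/8 = (7/8)*(-3) = -21/8)
P = -23/32 (P = -21/8/140 + 91/(-130) = -21/8*1/140 + 91*(-1/130) = -3/160 - 7/10 = -23/32 ≈ -0.71875)
F(H) = -⅗ - 28*H²/5 (F(H) = -⅗ + ((-4*(3 + 4))*H²)/5 = -⅗ + ((-4*7)*H²)/5 = -⅗ + (-28*H²)/5 = -⅗ - 28*H²/5)
P/F(L) = -23/(32*(-⅗ - 28/5*8²)) = -23/(32*(-⅗ - 28/5*64)) = -23/(32*(-⅗ - 1792/5)) = -23/32/(-359) = -23/32*(-1/359) = 23/11488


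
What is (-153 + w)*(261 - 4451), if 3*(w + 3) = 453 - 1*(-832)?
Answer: -3423230/3 ≈ -1.1411e+6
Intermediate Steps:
w = 1276/3 (w = -3 + (453 - 1*(-832))/3 = -3 + (453 + 832)/3 = -3 + (⅓)*1285 = -3 + 1285/3 = 1276/3 ≈ 425.33)
(-153 + w)*(261 - 4451) = (-153 + 1276/3)*(261 - 4451) = (817/3)*(-4190) = -3423230/3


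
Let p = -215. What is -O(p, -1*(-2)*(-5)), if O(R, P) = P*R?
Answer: -2150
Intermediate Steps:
-O(p, -1*(-2)*(-5)) = --1*(-2)*(-5)*(-215) = -2*(-5)*(-215) = -(-10)*(-215) = -1*2150 = -2150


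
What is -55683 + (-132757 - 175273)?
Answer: -363713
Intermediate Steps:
-55683 + (-132757 - 175273) = -55683 - 308030 = -363713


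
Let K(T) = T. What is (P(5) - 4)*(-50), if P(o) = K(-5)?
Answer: 450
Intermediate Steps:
P(o) = -5
(P(5) - 4)*(-50) = (-5 - 4)*(-50) = -9*(-50) = 450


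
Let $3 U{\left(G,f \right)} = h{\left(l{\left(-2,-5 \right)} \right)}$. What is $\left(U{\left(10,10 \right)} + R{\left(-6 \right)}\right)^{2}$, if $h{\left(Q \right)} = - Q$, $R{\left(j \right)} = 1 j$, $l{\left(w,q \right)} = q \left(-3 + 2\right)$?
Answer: $\frac{529}{9} \approx 58.778$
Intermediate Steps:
$l{\left(w,q \right)} = - q$ ($l{\left(w,q \right)} = q \left(-1\right) = - q$)
$R{\left(j \right)} = j$
$U{\left(G,f \right)} = - \frac{5}{3}$ ($U{\left(G,f \right)} = \frac{\left(-1\right) \left(\left(-1\right) \left(-5\right)\right)}{3} = \frac{\left(-1\right) 5}{3} = \frac{1}{3} \left(-5\right) = - \frac{5}{3}$)
$\left(U{\left(10,10 \right)} + R{\left(-6 \right)}\right)^{2} = \left(- \frac{5}{3} - 6\right)^{2} = \left(- \frac{23}{3}\right)^{2} = \frac{529}{9}$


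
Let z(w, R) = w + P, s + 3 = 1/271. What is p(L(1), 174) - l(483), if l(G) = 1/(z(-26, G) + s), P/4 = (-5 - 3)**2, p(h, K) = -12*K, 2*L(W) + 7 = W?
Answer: -128449855/61518 ≈ -2088.0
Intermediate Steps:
L(W) = -7/2 + W/2
s = -812/271 (s = -3 + 1/271 = -812/271 ≈ -2.9963)
P = 256 (P = 4*(-5 - 3)**2 = 4*(-8)**2 = 4*64 = 256)
z(w, R) = 256 + w (z(w, R) = w + 256 = 256 + w)
l(G) = 271/61518 (l(G) = 1/((256 - 26) - 812/271) = 1/(230 - 812/271) = 1/(61518/271) = 271/61518)
p(L(1), 174) - l(483) = -12*174 - 1*271/61518 = -2088 - 271/61518 = -128449855/61518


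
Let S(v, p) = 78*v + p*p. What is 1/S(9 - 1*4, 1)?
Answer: 1/391 ≈ 0.0025575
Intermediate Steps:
S(v, p) = p² + 78*v (S(v, p) = 78*v + p² = p² + 78*v)
1/S(9 - 1*4, 1) = 1/(1² + 78*(9 - 1*4)) = 1/(1 + 78*(9 - 4)) = 1/(1 + 78*5) = 1/(1 + 390) = 1/391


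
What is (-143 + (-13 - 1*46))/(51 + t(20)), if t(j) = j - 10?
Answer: -202/61 ≈ -3.3115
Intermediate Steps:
t(j) = -10 + j
(-143 + (-13 - 1*46))/(51 + t(20)) = (-143 + (-13 - 1*46))/(51 + (-10 + 20)) = (-143 + (-13 - 46))/(51 + 10) = (-143 - 59)/61 = -202*1/61 = -202/61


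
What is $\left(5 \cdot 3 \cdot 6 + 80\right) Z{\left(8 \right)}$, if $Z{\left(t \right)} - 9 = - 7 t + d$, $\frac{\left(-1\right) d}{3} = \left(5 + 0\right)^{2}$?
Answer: $-20740$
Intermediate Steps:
$d = -75$ ($d = - 3 \left(5 + 0\right)^{2} = - 3 \cdot 5^{2} = \left(-3\right) 25 = -75$)
$Z{\left(t \right)} = -66 - 7 t$ ($Z{\left(t \right)} = 9 - \left(75 + 7 t\right) = -66 - 7 t$)
$\left(5 \cdot 3 \cdot 6 + 80\right) Z{\left(8 \right)} = \left(5 \cdot 3 \cdot 6 + 80\right) \left(-66 - 56\right) = \left(15 \cdot 6 + 80\right) \left(-66 - 56\right) = \left(90 + 80\right) \left(-122\right) = 170 \left(-122\right) = -20740$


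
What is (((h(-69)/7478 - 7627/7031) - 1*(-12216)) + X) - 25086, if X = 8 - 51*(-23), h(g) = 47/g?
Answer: -42410101632709/3627869442 ≈ -11690.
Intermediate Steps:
X = 1181 (X = 8 + 1173 = 1181)
(((h(-69)/7478 - 7627/7031) - 1*(-12216)) + X) - 25086 = ((((47/(-69))/7478 - 7627/7031) - 1*(-12216)) + 1181) - 25086 = ((((47*(-1/69))*(1/7478) - 7627*1/7031) + 12216) + 1181) - 25086 = (((-47/69*1/7478 - 7627/7031) + 12216) + 1181) - 25086 = (((-47/515982 - 7627/7031) + 12216) + 1181) - 25086 = ((-3935725171/3627869442 + 12216) + 1181) - 25086 = (44314117378301/3627869442 + 1181) - 25086 = 48598631189303/3627869442 - 25086 = -42410101632709/3627869442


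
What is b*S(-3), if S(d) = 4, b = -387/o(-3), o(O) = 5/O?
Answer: 4644/5 ≈ 928.80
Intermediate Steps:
b = 1161/5 (b = -387/(5/(-3)) = -387/(5*(-⅓)) = -387/(-5/3) = -387*(-⅗) = 1161/5 ≈ 232.20)
b*S(-3) = (1161/5)*4 = 4644/5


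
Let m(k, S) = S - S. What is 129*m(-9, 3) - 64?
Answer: -64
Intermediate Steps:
m(k, S) = 0
129*m(-9, 3) - 64 = 129*0 - 64 = 0 - 64 = -64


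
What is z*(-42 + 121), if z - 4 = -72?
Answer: -5372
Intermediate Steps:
z = -68 (z = 4 - 72 = -68)
z*(-42 + 121) = -68*(-42 + 121) = -68*79 = -5372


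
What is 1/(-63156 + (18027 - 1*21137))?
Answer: -1/66266 ≈ -1.5091e-5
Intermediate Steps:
1/(-63156 + (18027 - 1*21137)) = 1/(-63156 + (18027 - 21137)) = 1/(-63156 - 3110) = 1/(-66266) = -1/66266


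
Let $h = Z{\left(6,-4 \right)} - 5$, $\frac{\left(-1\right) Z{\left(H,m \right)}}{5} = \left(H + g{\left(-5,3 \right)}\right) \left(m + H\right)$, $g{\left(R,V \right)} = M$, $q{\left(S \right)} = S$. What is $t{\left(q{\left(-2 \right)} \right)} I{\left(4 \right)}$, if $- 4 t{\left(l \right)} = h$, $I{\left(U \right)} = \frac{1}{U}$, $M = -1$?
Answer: $\frac{55}{16} \approx 3.4375$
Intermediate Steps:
$g{\left(R,V \right)} = -1$
$Z{\left(H,m \right)} = - 5 \left(-1 + H\right) \left(H + m\right)$ ($Z{\left(H,m \right)} = - 5 \left(H - 1\right) \left(m + H\right) = - 5 \left(-1 + H\right) \left(H + m\right)$)
$h = -55$ ($h = \left(- 5 \cdot 6^{2} + 5 \cdot 6 + 5 \left(-4\right) - 30 \left(-4\right)\right) - 5 = \left(\left(-5\right) 36 + 30 - 20 + 120\right) - 5 = \left(-180 + 30 - 20 + 120\right) - 5 = -50 - 5 = -55$)
$t{\left(l \right)} = \frac{55}{4}$ ($t{\left(l \right)} = \left(- \frac{1}{4}\right) \left(-55\right) = \frac{55}{4}$)
$t{\left(q{\left(-2 \right)} \right)} I{\left(4 \right)} = \frac{55}{4 \cdot 4} = \frac{55}{4} \cdot \frac{1}{4} = \frac{55}{16}$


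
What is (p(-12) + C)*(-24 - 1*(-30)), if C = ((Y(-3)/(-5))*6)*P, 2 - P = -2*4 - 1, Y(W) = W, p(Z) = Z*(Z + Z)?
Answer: 9828/5 ≈ 1965.6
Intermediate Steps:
p(Z) = 2*Z² (p(Z) = Z*(2*Z) = 2*Z²)
P = 11 (P = 2 - (-2*4 - 1) = 2 - (-8 - 1) = 2 - 1*(-9) = 2 + 9 = 11)
C = 198/5 (C = (-3/(-5)*6)*11 = (-3*(-⅕)*6)*11 = ((⅗)*6)*11 = (18/5)*11 = 198/5 ≈ 39.600)
(p(-12) + C)*(-24 - 1*(-30)) = (2*(-12)² + 198/5)*(-24 - 1*(-30)) = (2*144 + 198/5)*(-24 + 30) = (288 + 198/5)*6 = (1638/5)*6 = 9828/5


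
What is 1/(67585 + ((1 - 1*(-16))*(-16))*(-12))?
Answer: 1/70849 ≈ 1.4115e-5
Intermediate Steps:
1/(67585 + ((1 - 1*(-16))*(-16))*(-12)) = 1/(67585 + ((1 + 16)*(-16))*(-12)) = 1/(67585 + (17*(-16))*(-12)) = 1/(67585 - 272*(-12)) = 1/(67585 + 3264) = 1/70849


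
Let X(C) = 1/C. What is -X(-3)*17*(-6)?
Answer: -34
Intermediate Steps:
-X(-3)*17*(-6) = -17/(-3)*(-6) = -(-1/3*17)*(-6) = -(-17)*(-6)/3 = -1*34 = -34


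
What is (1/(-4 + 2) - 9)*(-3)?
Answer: 57/2 ≈ 28.500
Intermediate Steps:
(1/(-4 + 2) - 9)*(-3) = (1/(-2) - 9)*(-3) = (-½ - 9)*(-3) = -19/2*(-3) = 57/2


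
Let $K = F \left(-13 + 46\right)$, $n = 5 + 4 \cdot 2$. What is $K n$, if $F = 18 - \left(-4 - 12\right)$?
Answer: $14586$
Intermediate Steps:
$F = 34$ ($F = 18 - -16 = 18 + 16 = 34$)
$n = 13$ ($n = 5 + 8 = 13$)
$K = 1122$ ($K = 34 \left(-13 + 46\right) = 34 \cdot 33 = 1122$)
$K n = 1122 \cdot 13 = 14586$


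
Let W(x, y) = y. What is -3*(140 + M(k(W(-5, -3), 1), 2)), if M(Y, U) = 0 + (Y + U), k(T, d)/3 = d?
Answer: -435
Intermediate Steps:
k(T, d) = 3*d
M(Y, U) = U + Y (M(Y, U) = 0 + (U + Y) = U + Y)
-3*(140 + M(k(W(-5, -3), 1), 2)) = -3*(140 + (2 + 3*1)) = -3*(140 + (2 + 3)) = -3*(140 + 5) = -3*145 = -435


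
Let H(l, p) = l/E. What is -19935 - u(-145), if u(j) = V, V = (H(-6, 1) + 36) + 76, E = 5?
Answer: -100229/5 ≈ -20046.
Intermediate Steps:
H(l, p) = l/5
V = 554/5 (V = ((⅕)*(-6) + 36) + 76 = (-6/5 + 36) + 76 = 174/5 + 76 = 554/5 ≈ 110.80)
u(j) = 554/5
-19935 - u(-145) = -19935 - 1*554/5 = -19935 - 554/5 = -100229/5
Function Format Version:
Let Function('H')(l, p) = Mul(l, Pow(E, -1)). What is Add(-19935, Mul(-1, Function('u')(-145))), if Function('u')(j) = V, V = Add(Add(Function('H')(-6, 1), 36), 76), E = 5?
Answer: Rational(-100229, 5) ≈ -20046.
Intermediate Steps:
Function('H')(l, p) = Mul(Rational(1, 5), l) (Function('H')(l, p) = Mul(l, Pow(5, -1)) = Mul(l, Rational(1, 5)) = Mul(Rational(1, 5), l))
V = Rational(554, 5) (V = Add(Add(Mul(Rational(1, 5), -6), 36), 76) = Add(Add(Rational(-6, 5), 36), 76) = Add(Rational(174, 5), 76) = Rational(554, 5) ≈ 110.80)
Function('u')(j) = Rational(554, 5)
Add(-19935, Mul(-1, Function('u')(-145))) = Add(-19935, Mul(-1, Rational(554, 5))) = Add(-19935, Rational(-554, 5)) = Rational(-100229, 5)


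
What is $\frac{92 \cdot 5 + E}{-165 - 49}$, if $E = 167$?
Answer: $- \frac{627}{214} \approx -2.9299$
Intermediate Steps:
$\frac{92 \cdot 5 + E}{-165 - 49} = \frac{92 \cdot 5 + 167}{-165 - 49} = \frac{460 + 167}{-214} = 627 \left(- \frac{1}{214}\right) = - \frac{627}{214}$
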